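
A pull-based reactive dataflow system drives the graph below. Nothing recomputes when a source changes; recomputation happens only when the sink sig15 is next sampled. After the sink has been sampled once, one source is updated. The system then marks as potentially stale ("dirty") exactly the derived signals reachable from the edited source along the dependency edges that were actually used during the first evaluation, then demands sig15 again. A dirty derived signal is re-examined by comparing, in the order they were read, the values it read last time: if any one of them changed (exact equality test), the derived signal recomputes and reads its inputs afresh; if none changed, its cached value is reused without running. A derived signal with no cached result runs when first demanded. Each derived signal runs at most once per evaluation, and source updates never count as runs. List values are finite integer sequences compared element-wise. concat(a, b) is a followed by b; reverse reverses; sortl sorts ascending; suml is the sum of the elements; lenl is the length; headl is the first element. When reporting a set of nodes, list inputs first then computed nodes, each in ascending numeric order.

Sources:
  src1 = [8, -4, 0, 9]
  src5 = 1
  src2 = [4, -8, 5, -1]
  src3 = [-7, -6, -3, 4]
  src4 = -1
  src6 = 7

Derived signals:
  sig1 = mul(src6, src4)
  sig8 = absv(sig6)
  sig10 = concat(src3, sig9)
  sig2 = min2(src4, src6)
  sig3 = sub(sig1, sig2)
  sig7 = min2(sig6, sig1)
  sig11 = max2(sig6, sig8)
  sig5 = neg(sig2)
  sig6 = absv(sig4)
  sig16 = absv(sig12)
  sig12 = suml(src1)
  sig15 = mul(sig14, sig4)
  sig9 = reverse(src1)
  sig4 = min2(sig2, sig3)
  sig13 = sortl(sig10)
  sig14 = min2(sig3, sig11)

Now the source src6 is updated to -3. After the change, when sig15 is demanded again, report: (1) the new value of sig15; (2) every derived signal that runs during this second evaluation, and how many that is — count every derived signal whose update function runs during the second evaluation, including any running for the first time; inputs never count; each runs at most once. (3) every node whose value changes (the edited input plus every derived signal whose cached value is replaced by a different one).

New value of sig15: -9.
Derived signals that run: sig1, sig2, sig3, sig4, sig6, sig8, sig11, sig14, sig15 — 9 in total.
Values that change: src6, sig1, sig2, sig3, sig4, sig6, sig8, sig11, sig14, sig15.

First evaluation (everything demanded from the output):
  sig1 = mul(7, -1) = -7
  sig2 = min2(-1, 7) = -1
  sig3 = sub(-7, -1) = -6
  sig4 = min2(-1, -6) = -6
  sig6 = absv(-6) = 6
  sig8 = absv(6) = 6
  sig11 = max2(6, 6) = 6
  sig14 = min2(-6, 6) = -6
  sig15 = mul(-6, -6) = 36

Propagation after the edit:
  sig1: runs — src6 7->-3; result 3.
  sig2: runs — src6 7->-3; result -3.
  sig3: runs — sig1 -7->3; sig2 -1->-3; result 6.
  sig4: runs — sig2 -1->-3; sig3 -6->6; result -3.
  sig6: runs — sig4 -6->-3; result 3.
  sig8: runs — sig6 6->3; result 3.
  sig11: runs — sig6 6->3; sig8 6->3; result 3.
  sig14: runs — sig3 -6->6; sig11 6->3; result 3.
  sig15: runs — sig14 -6->3; sig4 -6->-3; result -9.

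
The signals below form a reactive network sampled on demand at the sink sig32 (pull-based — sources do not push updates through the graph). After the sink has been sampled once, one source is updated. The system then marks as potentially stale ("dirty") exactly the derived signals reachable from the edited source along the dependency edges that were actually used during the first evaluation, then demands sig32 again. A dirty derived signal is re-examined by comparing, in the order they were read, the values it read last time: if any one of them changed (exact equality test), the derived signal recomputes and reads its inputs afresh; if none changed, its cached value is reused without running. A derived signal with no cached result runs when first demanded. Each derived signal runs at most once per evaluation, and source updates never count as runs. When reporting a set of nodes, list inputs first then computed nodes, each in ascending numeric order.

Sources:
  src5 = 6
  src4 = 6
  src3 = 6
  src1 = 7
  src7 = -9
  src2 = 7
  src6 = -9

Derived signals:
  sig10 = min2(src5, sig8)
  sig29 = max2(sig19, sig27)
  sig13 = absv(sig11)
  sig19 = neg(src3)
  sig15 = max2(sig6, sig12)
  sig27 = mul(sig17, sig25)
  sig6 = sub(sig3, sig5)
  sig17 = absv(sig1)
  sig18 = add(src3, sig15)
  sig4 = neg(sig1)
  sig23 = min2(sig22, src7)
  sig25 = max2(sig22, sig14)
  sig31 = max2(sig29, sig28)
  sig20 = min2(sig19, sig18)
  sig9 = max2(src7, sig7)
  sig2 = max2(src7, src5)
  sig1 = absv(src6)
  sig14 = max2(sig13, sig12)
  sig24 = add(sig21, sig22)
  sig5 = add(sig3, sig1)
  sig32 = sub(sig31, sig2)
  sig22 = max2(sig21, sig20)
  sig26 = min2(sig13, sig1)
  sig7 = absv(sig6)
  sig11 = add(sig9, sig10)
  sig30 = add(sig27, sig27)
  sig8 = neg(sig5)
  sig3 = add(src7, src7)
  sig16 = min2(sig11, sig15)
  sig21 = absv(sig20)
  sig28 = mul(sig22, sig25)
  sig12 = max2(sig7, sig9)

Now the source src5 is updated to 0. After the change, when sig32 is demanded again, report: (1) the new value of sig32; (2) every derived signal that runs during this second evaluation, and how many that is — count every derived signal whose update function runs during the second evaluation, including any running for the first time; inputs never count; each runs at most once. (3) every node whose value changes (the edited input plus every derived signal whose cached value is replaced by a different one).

Initial pass — values computed on the first demand:
  sig1 = absv(-9) = 9
  sig2 = max2(-9, 6) = 6
  sig3 = add(-9, -9) = -18
  sig5 = add(-18, 9) = -9
  sig6 = sub(-18, -9) = -9
  sig7 = absv(-9) = 9
  sig8 = neg(-9) = 9
  sig9 = max2(-9, 9) = 9
  sig10 = min2(6, 9) = 6
  sig11 = add(9, 6) = 15
  sig12 = max2(9, 9) = 9
  sig13 = absv(15) = 15
  sig14 = max2(15, 9) = 15
  sig15 = max2(-9, 9) = 9
  sig17 = absv(9) = 9
  sig18 = add(6, 9) = 15
  sig19 = neg(6) = -6
  sig20 = min2(-6, 15) = -6
  sig21 = absv(-6) = 6
  sig22 = max2(6, -6) = 6
  sig25 = max2(6, 15) = 15
  sig27 = mul(9, 15) = 135
  sig28 = mul(6, 15) = 90
  sig29 = max2(-6, 135) = 135
  sig31 = max2(135, 90) = 135
  sig32 = sub(135, 6) = 129

Second demand — change propagation:
  sig2: re-runs because src5 6->0; new result 0.
  sig10: re-runs because src5 6->0; new result 0.
  sig11: re-runs because sig10 6->0; new result 9.
  sig13: re-runs because sig11 15->9; new result 9.
  sig14: re-runs because sig13 15->9; new result 9.
  sig25: re-runs because sig14 15->9; new result 9.
  sig27: re-runs because sig25 15->9; new result 81.
  sig28: re-runs because sig25 15->9; new result 54.
  sig29: re-runs because sig27 135->81; new result 81.
  sig31: re-runs because sig29 135->81; sig28 90->54; new result 81.
  sig32: re-runs because sig31 135->81; sig2 6->0; new result 81.

sig32 now evaluates to 81.
Run set: sig2, sig10, sig11, sig13, sig14, sig25, sig27, sig28, sig29, sig31, sig32 (11 run).
Changed values: src5, sig2, sig10, sig11, sig13, sig14, sig25, sig27, sig28, sig29, sig31, sig32.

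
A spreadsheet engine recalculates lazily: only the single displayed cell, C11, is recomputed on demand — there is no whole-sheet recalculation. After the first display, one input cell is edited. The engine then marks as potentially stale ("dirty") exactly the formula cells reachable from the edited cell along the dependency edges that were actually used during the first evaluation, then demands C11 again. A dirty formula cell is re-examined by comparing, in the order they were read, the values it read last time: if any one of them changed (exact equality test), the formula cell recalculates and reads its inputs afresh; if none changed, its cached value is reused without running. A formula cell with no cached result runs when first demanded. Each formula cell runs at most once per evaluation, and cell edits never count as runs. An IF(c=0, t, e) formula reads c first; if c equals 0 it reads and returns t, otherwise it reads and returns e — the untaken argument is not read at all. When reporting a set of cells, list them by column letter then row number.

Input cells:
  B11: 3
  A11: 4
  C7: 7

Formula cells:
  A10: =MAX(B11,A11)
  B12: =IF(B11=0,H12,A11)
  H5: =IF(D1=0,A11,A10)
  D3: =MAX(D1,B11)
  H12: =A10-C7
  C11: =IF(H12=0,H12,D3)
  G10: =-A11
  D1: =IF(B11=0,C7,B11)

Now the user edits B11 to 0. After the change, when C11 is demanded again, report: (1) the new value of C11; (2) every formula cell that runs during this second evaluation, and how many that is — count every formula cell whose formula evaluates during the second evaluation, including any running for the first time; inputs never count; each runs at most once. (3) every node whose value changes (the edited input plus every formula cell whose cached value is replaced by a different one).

First evaluation (everything demanded from the output):
  A10 = MAX(3, 4) = 4
  D1 = IF(B11=0: B11=3 -> else branch B11) = 3
  D3 = MAX(3, 3) = 3
  H12 = 4 - 7 = -3
  C11 = IF(H12=0: H12=-3 -> else branch D3) = 3

Propagation after the edit:
  A10: runs — B11 3->0; result 4 (same value as before).
  D1: runs — B11 3->0; B11 3->0; result 7.
  D3: runs — D1 3->7; B11 3->0; result 7.
  H12: checked — values it read are unchanged (A10 unchanged, C7 unchanged); reused cached -3 without running.
  C11: runs — D3 3->7; result 7.

Key observation: the cutoff stops propagation at H12 — its inputs' values are unchanged, so it reuses its cache.

New value of C11: 7.
Formula cells that run: A10, C11, D1, D3 — 4 in total.
Values that change: B11, C11, D1, D3.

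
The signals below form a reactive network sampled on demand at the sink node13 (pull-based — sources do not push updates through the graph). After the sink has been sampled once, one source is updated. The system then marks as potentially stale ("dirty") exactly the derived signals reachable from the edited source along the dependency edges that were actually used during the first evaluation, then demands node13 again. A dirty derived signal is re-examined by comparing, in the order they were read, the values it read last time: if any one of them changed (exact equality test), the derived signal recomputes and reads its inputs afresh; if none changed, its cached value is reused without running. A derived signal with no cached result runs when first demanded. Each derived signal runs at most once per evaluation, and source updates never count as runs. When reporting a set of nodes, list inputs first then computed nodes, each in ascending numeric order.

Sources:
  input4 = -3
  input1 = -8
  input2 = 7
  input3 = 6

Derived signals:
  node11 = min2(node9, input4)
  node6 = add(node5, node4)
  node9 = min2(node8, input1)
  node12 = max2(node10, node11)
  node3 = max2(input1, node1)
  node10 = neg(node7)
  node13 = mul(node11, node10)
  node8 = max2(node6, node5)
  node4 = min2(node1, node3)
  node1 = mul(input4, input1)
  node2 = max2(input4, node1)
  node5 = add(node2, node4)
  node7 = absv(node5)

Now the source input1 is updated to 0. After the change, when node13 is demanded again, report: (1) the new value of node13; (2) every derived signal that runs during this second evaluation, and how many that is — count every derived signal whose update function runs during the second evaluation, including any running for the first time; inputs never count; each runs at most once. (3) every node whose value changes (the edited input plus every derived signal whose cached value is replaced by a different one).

node13 now evaluates to 0.
Run set: node1, node2, node3, node4, node5, node6, node7, node8, node9, node10, node11, node13 (12 run).
Changed values: input1, node1, node2, node3, node4, node5, node6, node7, node8, node9, node10, node11, node13.

Initial pass — values computed on the first demand:
  node1 = mul(-3, -8) = 24
  node2 = max2(-3, 24) = 24
  node3 = max2(-8, 24) = 24
  node4 = min2(24, 24) = 24
  node5 = add(24, 24) = 48
  node6 = add(48, 24) = 72
  node7 = absv(48) = 48
  node8 = max2(72, 48) = 72
  node9 = min2(72, -8) = -8
  node10 = neg(48) = -48
  node11 = min2(-8, -3) = -8
  node13 = mul(-8, -48) = 384

Second demand — change propagation:
  node1: re-runs because input1 -8->0; new result 0.
  node2: re-runs because node1 24->0; new result 0.
  node3: re-runs because input1 -8->0; node1 24->0; new result 0.
  node4: re-runs because node1 24->0; node3 24->0; new result 0.
  node5: re-runs because node2 24->0; node4 24->0; new result 0.
  node6: re-runs because node5 48->0; node4 24->0; new result 0.
  node7: re-runs because node5 48->0; new result 0.
  node8: re-runs because node6 72->0; node5 48->0; new result 0.
  node9: re-runs because node8 72->0; input1 -8->0; new result 0.
  node10: re-runs because node7 48->0; new result 0.
  node11: re-runs because node9 -8->0; new result -3.
  node13: re-runs because node11 -8->-3; node10 -48->0; new result 0.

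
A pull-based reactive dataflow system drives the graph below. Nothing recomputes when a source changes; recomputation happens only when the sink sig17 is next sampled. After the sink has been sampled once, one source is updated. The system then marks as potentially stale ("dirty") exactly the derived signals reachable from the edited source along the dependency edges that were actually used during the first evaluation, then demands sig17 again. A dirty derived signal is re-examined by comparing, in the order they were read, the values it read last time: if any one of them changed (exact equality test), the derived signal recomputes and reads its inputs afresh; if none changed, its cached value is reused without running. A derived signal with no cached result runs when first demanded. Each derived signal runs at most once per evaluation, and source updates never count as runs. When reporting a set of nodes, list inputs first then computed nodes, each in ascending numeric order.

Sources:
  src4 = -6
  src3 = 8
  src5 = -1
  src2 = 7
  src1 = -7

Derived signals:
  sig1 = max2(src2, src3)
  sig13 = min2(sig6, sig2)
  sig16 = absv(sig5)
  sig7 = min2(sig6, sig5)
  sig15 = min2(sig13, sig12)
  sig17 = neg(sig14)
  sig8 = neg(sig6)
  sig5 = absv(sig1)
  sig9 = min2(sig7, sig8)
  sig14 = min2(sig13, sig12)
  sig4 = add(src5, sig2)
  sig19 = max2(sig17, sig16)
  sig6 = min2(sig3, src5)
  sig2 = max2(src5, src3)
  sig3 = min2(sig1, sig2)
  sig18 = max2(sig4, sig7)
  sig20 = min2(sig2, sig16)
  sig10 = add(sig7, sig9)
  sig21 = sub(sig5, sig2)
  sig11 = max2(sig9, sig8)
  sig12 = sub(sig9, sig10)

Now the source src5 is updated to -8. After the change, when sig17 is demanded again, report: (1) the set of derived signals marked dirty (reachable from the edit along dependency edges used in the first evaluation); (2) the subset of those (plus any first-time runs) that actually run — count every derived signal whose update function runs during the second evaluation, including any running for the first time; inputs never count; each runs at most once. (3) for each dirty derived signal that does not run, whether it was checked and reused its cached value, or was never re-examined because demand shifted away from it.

Marked dirty: sig2, sig3, sig6, sig7, sig8, sig9, sig10, sig12, sig13, sig14, sig17.
Derived signals that run: sig2, sig6, sig7, sig8, sig9, sig10, sig12, sig13, sig14, sig17 — 10 in total.
Checked but reused from cache: sig3.
Key observation: the cutoff stops propagation at sig3 — its inputs' values are unchanged, so it reuses its cache.

First evaluation (everything demanded from the output):
  sig1 = max2(7, 8) = 8
  sig2 = max2(-1, 8) = 8
  sig3 = min2(8, 8) = 8
  sig5 = absv(8) = 8
  sig6 = min2(8, -1) = -1
  sig7 = min2(-1, 8) = -1
  sig8 = neg(-1) = 1
  sig9 = min2(-1, 1) = -1
  sig10 = add(-1, -1) = -2
  sig12 = sub(-1, -2) = 1
  sig13 = min2(-1, 8) = -1
  sig14 = min2(-1, 1) = -1
  sig17 = neg(-1) = 1

Propagation after the edit:
  sig2: runs — src5 -1->-8; result 8 (same value as before).
  sig3: checked — values it read are unchanged (sig1 unchanged, sig2 unchanged); reused cached 8 without running.
  sig6: runs — src5 -1->-8; result -8.
  sig7: runs — sig6 -1->-8; result -8.
  sig8: runs — sig6 -1->-8; result 8.
  sig9: runs — sig7 -1->-8; sig8 1->8; result -8.
  sig10: runs — sig7 -1->-8; sig9 -1->-8; result -16.
  sig12: runs — sig9 -1->-8; sig10 -2->-16; result 8.
  sig13: runs — sig6 -1->-8; result -8.
  sig14: runs — sig13 -1->-8; sig12 1->8; result -8.
  sig17: runs — sig14 -1->-8; result 8.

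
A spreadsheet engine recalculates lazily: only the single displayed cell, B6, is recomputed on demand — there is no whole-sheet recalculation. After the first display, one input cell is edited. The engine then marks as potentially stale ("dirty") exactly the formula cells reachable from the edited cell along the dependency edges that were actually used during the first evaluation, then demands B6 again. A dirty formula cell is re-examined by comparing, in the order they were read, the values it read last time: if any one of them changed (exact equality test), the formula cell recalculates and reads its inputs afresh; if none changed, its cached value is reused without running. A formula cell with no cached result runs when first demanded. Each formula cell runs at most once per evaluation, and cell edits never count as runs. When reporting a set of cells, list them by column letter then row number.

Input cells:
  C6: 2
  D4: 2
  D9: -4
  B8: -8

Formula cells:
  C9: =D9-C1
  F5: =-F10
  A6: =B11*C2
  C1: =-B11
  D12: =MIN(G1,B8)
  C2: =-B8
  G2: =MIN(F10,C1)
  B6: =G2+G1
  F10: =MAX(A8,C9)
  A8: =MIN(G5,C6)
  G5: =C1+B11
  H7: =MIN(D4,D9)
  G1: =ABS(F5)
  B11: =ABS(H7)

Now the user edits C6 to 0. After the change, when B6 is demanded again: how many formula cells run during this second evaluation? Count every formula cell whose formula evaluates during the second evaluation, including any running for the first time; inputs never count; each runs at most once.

Formula cells that run: A8 — 1 in total.
Key observation: the change is absorbed at A8 — it re-runs but produces the same value, and the output's value is unchanged.

First evaluation (everything demanded from the output):
  H7 = MIN(2, -4) = -4
  B11 = ABS(-4) = 4
  C1 = -(4) = -4
  C9 = -4 - -4 = 0
  G5 = -4 + 4 = 0
  A8 = MIN(0, 2) = 0
  F10 = MAX(0, 0) = 0
  F5 = -(0) = 0
  G1 = ABS(0) = 0
  G2 = MIN(0, -4) = -4
  B6 = -4 + 0 = -4

Propagation after the edit:
  A8: runs — C6 2->0; result 0 (same value as before).
  F10: checked — values it read are unchanged (A8 unchanged, C9 unchanged); reused cached 0 without running.
  F5: checked — values it read are unchanged (F10 unchanged); reused cached 0 without running.
  G1: checked — values it read are unchanged (F5 unchanged); reused cached 0 without running.
  G2: checked — values it read are unchanged (F10 unchanged, C1 unchanged); reused cached -4 without running.
  B6: checked — values it read are unchanged (G2 unchanged, G1 unchanged); reused cached -4 without running.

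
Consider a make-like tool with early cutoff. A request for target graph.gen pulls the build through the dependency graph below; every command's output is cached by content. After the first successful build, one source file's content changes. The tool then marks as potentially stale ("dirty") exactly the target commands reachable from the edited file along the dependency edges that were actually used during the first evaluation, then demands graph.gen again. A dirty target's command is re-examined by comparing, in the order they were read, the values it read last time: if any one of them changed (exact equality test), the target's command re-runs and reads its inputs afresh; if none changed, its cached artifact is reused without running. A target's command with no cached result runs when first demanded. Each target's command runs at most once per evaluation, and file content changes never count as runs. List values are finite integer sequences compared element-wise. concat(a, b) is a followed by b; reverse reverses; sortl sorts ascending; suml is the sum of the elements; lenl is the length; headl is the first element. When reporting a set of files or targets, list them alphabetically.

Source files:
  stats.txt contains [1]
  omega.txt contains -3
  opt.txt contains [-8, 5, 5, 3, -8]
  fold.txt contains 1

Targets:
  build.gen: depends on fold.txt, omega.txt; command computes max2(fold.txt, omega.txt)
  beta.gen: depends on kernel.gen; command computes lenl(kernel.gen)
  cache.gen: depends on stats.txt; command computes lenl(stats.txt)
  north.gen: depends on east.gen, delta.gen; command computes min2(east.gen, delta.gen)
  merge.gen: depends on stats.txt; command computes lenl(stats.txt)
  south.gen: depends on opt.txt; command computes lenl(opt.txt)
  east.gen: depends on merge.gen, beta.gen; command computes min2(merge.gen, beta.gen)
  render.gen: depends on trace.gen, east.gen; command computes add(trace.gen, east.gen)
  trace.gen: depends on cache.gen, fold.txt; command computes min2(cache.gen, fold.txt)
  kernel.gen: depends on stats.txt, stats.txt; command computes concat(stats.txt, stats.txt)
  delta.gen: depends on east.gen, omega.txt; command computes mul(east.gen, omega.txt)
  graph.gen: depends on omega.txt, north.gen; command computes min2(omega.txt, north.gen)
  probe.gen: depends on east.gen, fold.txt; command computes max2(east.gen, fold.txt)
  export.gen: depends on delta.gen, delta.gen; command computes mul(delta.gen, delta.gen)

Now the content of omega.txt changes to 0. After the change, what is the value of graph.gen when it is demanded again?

Demanding graph.gen again yields 0.

First demand of the output computes:
  kernel.gen = concat([1], [1]) = [1, 1]
  beta.gen = lenl([1, 1]) = 2
  merge.gen = lenl([1]) = 1
  east.gen = min2(1, 2) = 1
  delta.gen = mul(1, -3) = -3
  north.gen = min2(1, -3) = -3
  graph.gen = min2(-3, -3) = -3

After the edit, cleaning proceeds:
  delta.gen: a read changed (omega.txt -3->0) — executes, giving 0.
  north.gen: a read changed (delta.gen -3->0) — executes, giving 0.
  graph.gen: a read changed (omega.txt -3->0; north.gen -3->0) — executes, giving 0.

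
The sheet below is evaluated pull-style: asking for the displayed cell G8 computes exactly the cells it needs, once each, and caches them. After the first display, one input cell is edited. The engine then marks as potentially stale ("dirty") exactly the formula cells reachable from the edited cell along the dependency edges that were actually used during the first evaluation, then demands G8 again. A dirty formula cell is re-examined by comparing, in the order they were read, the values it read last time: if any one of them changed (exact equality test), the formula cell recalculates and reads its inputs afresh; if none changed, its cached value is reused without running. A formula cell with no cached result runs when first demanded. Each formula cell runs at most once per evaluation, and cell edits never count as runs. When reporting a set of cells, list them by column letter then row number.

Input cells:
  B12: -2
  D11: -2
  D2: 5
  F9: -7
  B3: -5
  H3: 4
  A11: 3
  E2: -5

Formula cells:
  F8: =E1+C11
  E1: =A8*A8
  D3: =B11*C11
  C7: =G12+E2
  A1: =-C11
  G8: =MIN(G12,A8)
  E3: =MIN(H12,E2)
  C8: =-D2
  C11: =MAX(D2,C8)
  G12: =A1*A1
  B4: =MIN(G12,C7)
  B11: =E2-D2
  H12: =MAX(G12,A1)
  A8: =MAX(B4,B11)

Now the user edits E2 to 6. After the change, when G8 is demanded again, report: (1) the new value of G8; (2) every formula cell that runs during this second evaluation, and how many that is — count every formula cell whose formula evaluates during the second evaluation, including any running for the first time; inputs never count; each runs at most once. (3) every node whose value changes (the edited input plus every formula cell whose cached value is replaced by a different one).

First demand of the output computes:
  B11 = -5 - 5 = -10
  C8 = -(5) = -5
  C11 = MAX(5, -5) = 5
  A1 = -(5) = -5
  G12 = -5 * -5 = 25
  C7 = 25 + -5 = 20
  B4 = MIN(25, 20) = 20
  A8 = MAX(20, -10) = 20
  G8 = MIN(25, 20) = 20

After the edit, cleaning proceeds:
  B11: a read changed (E2 -5->6) — executes, giving 1.
  C7: a read changed (E2 -5->6) — executes, giving 31.
  B4: a read changed (C7 20->31) — executes, giving 25.
  A8: a read changed (B4 20->25; B11 -10->1) — executes, giving 25.
  G8: a read changed (A8 20->25) — executes, giving 25.

Demanding G8 again yields 25.
5 formula cells run: A8, B4, B11, C7, G8.
The nodes whose values change: A8, B4, B11, C7, E2, G8.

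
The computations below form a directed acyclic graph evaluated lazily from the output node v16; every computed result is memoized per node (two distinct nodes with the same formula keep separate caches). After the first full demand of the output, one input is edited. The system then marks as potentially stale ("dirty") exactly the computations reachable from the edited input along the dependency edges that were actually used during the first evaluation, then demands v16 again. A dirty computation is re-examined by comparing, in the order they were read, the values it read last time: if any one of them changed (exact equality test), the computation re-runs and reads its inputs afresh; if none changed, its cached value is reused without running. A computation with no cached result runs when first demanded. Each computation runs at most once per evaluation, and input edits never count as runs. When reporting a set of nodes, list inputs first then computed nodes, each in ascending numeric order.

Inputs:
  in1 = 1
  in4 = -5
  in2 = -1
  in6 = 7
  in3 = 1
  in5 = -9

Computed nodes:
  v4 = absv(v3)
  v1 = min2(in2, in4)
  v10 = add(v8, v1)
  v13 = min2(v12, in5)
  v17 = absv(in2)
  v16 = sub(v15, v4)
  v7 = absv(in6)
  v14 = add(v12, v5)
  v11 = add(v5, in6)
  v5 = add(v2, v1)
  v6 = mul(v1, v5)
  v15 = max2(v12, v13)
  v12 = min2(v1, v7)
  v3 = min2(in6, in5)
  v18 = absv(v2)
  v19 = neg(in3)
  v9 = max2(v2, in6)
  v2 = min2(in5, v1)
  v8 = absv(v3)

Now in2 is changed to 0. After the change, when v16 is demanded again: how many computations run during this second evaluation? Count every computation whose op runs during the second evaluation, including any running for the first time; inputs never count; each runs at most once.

First demand of the output computes:
  v1 = min2(-1, -5) = -5
  v3 = min2(7, -9) = -9
  v4 = absv(-9) = 9
  v7 = absv(7) = 7
  v12 = min2(-5, 7) = -5
  v13 = min2(-5, -9) = -9
  v15 = max2(-5, -9) = -5
  v16 = sub(-5, 9) = -14

After the edit, cleaning proceeds:
  v1: a read changed (in2 -1->0) — executes, giving -5 — identical to its old value.
  v12: dirty, but its reads are unchanged (v1 unchanged, v7 unchanged); cached -5 stands.
  v13: dirty, but its reads are unchanged (v12 unchanged, in5 unchanged); cached -9 stands.
  v15: dirty, but its reads are unchanged (v12 unchanged, v13 unchanged); cached -5 stands.
  v16: dirty, but its reads are unchanged (v15 unchanged, v4 unchanged); cached -14 stands.

Note the absorption at v1: it re-runs yet its value is the same, leaving the output's value untouched.

1 computations run: v1.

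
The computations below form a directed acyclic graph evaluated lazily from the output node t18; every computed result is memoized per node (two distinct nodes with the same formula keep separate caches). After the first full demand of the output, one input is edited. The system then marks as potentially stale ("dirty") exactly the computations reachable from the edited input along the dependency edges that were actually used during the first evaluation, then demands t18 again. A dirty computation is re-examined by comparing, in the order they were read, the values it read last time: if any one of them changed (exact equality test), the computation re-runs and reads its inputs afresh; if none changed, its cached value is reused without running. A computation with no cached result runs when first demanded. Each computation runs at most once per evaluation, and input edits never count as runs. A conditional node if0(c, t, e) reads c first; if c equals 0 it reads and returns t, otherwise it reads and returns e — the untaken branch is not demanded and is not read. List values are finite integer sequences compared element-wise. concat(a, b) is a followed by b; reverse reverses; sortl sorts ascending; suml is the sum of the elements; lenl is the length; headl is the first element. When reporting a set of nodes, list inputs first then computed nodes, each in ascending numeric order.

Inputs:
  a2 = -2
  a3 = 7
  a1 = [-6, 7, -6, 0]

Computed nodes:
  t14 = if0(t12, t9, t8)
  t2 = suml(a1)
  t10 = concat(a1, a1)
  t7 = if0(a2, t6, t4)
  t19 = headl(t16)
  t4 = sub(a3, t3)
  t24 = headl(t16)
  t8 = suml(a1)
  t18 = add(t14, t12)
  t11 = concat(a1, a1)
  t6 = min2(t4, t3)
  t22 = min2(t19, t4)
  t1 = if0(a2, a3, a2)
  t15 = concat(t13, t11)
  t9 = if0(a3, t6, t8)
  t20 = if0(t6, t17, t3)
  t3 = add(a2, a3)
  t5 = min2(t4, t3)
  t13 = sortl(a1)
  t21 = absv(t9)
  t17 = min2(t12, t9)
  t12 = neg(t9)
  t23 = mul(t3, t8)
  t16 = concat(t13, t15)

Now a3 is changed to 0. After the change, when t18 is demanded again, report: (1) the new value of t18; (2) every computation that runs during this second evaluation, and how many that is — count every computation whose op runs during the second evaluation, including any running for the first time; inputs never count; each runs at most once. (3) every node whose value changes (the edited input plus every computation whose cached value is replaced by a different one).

Demanding t18 again yields -3.
7 computations run: t3, t4, t6, t9, t12, t14, t18.
The nodes whose values change: a3, t9, t12, t18.
Note the branch switch — t3, t4, t6 had no cache and run now for the first time.

First demand of the output computes:
  t8 = suml([-6, 7, -6, 0]) = -5
  t9 = if0(a3=7 -> else branch t8) = -5
  t12 = neg(-5) = 5
  t14 = if0(t12=5 -> else branch t8) = -5
  t18 = add(-5, 5) = 0

After the edit, cleaning proceeds:
  t3: had never run; runs now, result -2.
  t4: had never run; runs now, result 2.
  t6: had never run; runs now, result -2.
  t9: a read changed (a3 7->0) — executes, giving -2.
  t12: a read changed (t9 -5->-2) — executes, giving 2.
  t14: a read changed (t12 5->2) — executes, giving -5 — identical to its old value.
  t18: a read changed (t12 5->2) — executes, giving -3.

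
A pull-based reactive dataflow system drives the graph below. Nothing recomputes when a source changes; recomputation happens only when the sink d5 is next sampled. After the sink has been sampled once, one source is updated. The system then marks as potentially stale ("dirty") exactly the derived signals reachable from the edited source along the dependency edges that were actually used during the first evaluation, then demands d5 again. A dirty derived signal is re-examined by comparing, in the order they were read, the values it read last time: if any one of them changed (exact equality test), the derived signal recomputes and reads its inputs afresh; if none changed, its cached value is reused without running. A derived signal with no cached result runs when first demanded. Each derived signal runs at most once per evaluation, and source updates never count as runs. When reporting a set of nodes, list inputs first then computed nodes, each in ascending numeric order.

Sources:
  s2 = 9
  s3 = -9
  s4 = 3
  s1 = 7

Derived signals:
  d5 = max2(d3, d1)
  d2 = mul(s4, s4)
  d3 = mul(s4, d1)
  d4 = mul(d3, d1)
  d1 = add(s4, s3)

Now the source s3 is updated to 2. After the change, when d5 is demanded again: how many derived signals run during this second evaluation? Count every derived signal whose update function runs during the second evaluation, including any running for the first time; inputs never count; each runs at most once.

Derived signals that run: d1, d3, d5 — 3 in total.

First evaluation (everything demanded from the output):
  d1 = add(3, -9) = -6
  d3 = mul(3, -6) = -18
  d5 = max2(-18, -6) = -6

Propagation after the edit:
  d1: runs — s3 -9->2; result 5.
  d3: runs — d1 -6->5; result 15.
  d5: runs — d3 -18->15; d1 -6->5; result 15.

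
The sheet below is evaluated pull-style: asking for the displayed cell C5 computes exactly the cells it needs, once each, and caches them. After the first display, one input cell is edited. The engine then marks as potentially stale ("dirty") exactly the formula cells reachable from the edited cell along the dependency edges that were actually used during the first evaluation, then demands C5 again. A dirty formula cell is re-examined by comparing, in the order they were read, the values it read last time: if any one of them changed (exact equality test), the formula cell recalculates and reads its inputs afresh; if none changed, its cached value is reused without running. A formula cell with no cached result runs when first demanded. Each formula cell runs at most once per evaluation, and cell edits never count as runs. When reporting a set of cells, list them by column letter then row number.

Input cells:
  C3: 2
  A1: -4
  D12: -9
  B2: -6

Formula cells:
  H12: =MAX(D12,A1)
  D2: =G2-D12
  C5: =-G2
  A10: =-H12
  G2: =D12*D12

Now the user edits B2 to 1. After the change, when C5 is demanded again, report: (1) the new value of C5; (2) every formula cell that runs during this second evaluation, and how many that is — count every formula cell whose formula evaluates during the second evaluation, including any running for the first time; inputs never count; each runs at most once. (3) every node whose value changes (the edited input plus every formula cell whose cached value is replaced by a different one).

Demanding C5 again yields -81.
0 formula cells run: none.
The nodes whose values change: B2.
Note the shortcut — nothing in the graph depends on B2 at all, so no recomputation happens.

First demand of the output computes:
  G2 = -9 * -9 = 81
  C5 = -(81) = -81

After the edit, cleaning proceeds:
  no node depends on B2 at all; the second demand re-runs nothing.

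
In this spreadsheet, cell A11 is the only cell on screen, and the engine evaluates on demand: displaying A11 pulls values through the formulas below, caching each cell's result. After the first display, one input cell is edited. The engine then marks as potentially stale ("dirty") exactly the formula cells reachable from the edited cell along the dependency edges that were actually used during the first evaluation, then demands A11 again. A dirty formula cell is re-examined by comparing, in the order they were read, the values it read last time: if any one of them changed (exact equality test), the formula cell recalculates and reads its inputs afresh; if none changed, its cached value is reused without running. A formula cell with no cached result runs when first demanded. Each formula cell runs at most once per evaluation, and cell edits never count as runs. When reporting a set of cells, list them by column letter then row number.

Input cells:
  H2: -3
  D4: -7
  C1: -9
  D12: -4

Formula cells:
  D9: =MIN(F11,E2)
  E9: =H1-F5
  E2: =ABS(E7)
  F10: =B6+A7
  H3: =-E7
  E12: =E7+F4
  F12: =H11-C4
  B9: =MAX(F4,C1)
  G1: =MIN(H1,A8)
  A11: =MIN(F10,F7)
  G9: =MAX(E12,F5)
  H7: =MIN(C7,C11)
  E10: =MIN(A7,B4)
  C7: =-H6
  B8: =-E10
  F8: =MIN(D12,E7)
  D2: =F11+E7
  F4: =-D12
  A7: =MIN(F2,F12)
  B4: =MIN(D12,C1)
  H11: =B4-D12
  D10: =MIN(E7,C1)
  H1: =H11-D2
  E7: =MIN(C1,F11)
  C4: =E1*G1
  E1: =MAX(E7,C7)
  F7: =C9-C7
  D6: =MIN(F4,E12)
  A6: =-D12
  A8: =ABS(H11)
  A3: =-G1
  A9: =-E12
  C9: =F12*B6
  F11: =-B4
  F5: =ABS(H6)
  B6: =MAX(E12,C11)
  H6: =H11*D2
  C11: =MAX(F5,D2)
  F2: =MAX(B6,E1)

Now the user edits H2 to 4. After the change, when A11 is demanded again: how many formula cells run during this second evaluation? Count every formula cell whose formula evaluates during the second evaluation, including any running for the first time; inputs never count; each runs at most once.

Initial pass — values computed on the first demand:
  B4 = MIN(-4, -9) = -9
  F4 = -(-4) = 4
  F11 = -(-9) = 9
  E7 = MIN(-9, 9) = -9
  D2 = 9 + -9 = 0
  E12 = -9 + 4 = -5
  H11 = -9 - -4 = -5
  A8 = ABS(-5) = 5
  H1 = -5 - 0 = -5
  G1 = MIN(-5, 5) = -5
  H6 = -5 * 0 = 0
  C7 = -(0) = 0
  E1 = MAX(-9, 0) = 0
  C4 = 0 * -5 = 0
  F5 = ABS(0) = 0
  C11 = MAX(0, 0) = 0
  B6 = MAX(-5, 0) = 0
  F2 = MAX(0, 0) = 0
  F12 = -5 - 0 = -5
  A7 = MIN(0, -5) = -5
  C9 = -5 * 0 = 0
  F7 = 0 - 0 = 0
  F10 = 0 + -5 = -5
  A11 = MIN(-5, 0) = -5

Second demand — change propagation:
  no demanded computation ever read H2, so the edit dirties nothing and nothing runs.

The important point: nothing the output needs ever reads H2, so the edit is invisible to it.

Run set: none (0 run).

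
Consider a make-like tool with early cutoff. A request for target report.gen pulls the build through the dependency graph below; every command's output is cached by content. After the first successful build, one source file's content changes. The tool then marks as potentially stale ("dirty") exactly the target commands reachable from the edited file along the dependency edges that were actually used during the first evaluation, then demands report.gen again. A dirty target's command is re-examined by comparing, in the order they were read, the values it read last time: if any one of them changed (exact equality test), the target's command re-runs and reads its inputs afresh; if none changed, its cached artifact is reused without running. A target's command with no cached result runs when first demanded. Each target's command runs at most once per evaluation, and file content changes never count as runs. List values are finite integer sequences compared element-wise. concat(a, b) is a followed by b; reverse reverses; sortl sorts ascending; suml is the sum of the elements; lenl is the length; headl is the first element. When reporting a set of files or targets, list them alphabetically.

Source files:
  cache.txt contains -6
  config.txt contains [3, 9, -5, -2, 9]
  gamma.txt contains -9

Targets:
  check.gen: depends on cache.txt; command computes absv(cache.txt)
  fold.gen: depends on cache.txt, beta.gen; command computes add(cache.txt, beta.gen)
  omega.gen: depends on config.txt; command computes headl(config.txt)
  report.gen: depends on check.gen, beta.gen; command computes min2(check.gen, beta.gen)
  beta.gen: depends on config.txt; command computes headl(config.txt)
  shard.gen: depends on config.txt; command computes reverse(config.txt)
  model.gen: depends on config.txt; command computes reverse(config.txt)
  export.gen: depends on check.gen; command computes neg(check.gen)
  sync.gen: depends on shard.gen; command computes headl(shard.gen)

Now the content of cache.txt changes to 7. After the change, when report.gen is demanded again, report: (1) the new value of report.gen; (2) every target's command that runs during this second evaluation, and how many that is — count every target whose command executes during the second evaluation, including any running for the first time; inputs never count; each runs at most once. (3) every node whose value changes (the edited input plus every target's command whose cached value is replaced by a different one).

Demanding report.gen again yields 3.
2 target commands run: check.gen, report.gen.
The nodes whose values change: cache.txt, check.gen.

First demand of the output computes:
  beta.gen = headl([3, 9, -5, -2, 9]) = 3
  check.gen = absv(-6) = 6
  report.gen = min2(6, 3) = 3

After the edit, cleaning proceeds:
  check.gen: a read changed (cache.txt -6->7) — executes, giving 7.
  report.gen: a read changed (check.gen 6->7) — executes, giving 3 — identical to its old value.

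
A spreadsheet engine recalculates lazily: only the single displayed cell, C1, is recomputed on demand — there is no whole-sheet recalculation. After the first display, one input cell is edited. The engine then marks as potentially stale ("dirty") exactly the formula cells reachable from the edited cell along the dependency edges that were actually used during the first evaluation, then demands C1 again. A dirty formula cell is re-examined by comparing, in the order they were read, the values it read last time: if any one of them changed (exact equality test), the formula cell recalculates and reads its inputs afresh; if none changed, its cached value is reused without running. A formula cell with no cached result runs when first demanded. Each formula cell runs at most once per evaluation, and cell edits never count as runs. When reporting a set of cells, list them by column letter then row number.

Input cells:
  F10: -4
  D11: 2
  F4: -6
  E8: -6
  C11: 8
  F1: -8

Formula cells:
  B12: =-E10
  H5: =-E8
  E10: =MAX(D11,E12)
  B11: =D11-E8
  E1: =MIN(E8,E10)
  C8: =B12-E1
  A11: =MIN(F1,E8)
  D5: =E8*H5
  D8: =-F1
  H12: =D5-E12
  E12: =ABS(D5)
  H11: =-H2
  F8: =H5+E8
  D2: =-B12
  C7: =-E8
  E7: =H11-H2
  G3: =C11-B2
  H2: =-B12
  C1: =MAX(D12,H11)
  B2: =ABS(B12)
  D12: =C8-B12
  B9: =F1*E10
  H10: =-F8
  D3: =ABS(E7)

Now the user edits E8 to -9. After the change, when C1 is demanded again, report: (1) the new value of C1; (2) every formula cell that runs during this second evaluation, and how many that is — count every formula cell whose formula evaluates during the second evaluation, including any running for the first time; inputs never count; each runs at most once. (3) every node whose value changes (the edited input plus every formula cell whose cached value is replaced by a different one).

First evaluation (everything demanded from the output):
  H5 = -(-6) = 6
  D5 = -6 * 6 = -36
  E12 = ABS(-36) = 36
  E10 = MAX(2, 36) = 36
  B12 = -(36) = -36
  E1 = MIN(-6, 36) = -6
  C8 = -36 - -6 = -30
  D12 = -30 - -36 = 6
  H2 = -(-36) = 36
  H11 = -(36) = -36
  C1 = MAX(6, -36) = 6

Propagation after the edit:
  H5: runs — E8 -6->-9; result 9.
  D5: runs — E8 -6->-9; H5 6->9; result -81.
  E12: runs — D5 -36->-81; result 81.
  E10: runs — E12 36->81; result 81.
  B12: runs — E10 36->81; result -81.
  E1: runs — E8 -6->-9; E10 36->81; result -9.
  C8: runs — B12 -36->-81; E1 -6->-9; result -72.
  D12: runs — C8 -30->-72; B12 -36->-81; result 9.
  H2: runs — B12 -36->-81; result 81.
  H11: runs — H2 36->81; result -81.
  C1: runs — D12 6->9; H11 -36->-81; result 9.

New value of C1: 9.
Formula cells that run: B12, C1, C8, D5, D12, E1, E10, E12, H2, H5, H11 — 11 in total.
Values that change: B12, C1, C8, D5, D12, E1, E8, E10, E12, H2, H5, H11.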